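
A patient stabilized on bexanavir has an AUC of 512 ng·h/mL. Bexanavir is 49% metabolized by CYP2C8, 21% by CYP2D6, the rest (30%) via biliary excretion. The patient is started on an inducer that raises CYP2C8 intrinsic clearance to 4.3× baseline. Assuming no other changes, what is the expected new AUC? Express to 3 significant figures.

The CYP2C8 pathway (49% of clearance) rises to 4.3× activity: 0.49 × 4.3 = 2.107.
CYP2D6 (21%) and the residual 30% are unaffected.
New clearance relative to baseline: 2.107 + 0.21 + 0.3 = 2.617.
New AUC = baseline ÷ relative clearance = 512 / 2.617 = 196 ng·h/mL.

196 ng·h/mL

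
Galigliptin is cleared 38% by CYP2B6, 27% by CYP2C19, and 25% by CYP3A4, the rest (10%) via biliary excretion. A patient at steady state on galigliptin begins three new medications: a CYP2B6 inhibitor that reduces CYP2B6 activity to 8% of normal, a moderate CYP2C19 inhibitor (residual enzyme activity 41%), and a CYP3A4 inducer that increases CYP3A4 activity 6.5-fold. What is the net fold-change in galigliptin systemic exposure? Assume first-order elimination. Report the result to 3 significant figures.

The CYP2B6 pathway (38% of clearance) is reduced to 0.08× activity: 0.38 × 0.08 = 0.0304.
The CYP2C19 pathway (27% of clearance) drops to 0.41× activity: 0.27 × 0.41 = 0.1107.
The CYP3A4 pathway (25% of clearance) rises to 6.5× activity: 0.25 × 6.5 = 1.625.
Non-CYP routes (10%) are unchanged.
Relative clearance = 0.0304 + 0.1107 + 1.625 + 0.1 = 1.8661.
Net systemic exposure ratio = 1 / 1.8661 = 0.536.

0.536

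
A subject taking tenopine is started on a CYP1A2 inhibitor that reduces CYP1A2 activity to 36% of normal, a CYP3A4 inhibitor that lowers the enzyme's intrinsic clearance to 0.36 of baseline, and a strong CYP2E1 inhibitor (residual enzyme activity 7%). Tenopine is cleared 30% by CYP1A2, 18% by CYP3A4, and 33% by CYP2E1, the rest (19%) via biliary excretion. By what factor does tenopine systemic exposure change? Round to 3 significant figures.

2.59

The CYP1A2 pathway (30% of clearance) falls to 0.36× activity: 0.3 × 0.36 = 0.108.
The CYP3A4 pathway (18% of clearance) drops to 0.36× activity: 0.18 × 0.36 = 0.0648.
The CYP2E1 pathway (33% of clearance) falls to 0.07× activity: 0.33 × 0.07 = 0.0231.
The remaining 19% of clearance is unaffected.
CL_new/CL_old = 0.108 + 0.0648 + 0.0231 + 0.19 = 0.3859.
Systemic exposure ∝ 1/CL: fold-change = 1 / 0.3859 = 2.59.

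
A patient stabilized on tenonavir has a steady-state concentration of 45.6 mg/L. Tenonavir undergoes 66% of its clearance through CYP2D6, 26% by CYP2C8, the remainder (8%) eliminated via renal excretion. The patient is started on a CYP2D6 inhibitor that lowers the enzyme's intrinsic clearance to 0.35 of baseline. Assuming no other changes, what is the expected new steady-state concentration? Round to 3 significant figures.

79.9 mg/L

CYP2D6: 0.66 × 0.35 = 0.231
CYP2C8: 0.26 (unchanged)
Other: 0.08 (unchanged)
New clearance relative to baseline: 0.231 + 0.26 + 0.08 = 0.571.
New steady-state concentration = baseline ÷ relative clearance = 45.6 / 0.571 = 79.9 mg/L.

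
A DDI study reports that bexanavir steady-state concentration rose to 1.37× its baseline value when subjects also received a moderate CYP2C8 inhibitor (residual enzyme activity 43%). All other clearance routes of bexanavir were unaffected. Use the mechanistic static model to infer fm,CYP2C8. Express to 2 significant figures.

0.47

Write x for the fraction cleared via CYP2C8. The observed steady-state concentration change means clearance fell to 1/1.37 = 0.7299 of baseline.
Setting x·0.43 + (1 − x) = 0.7299 and solving: x = (0.7299 − 1)/(0.43 − 1) = 0.47.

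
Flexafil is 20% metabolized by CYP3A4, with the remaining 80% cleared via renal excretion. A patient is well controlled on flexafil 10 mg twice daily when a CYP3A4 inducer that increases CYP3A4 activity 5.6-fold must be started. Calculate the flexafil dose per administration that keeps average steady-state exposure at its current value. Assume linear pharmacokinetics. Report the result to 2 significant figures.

19 mg

The CYP3A4 pathway (20% of clearance) increases to 5.6× activity: 0.2 × 5.6 = 1.12.
Non-CYP routes (80%) are unchanged.
New clearance relative to baseline: 1.12 + 0.8 = 1.92.
Exposure is unchanged when dose changes in proportion to clearance. New dose = 10 mg × 1.92 = 19 mg.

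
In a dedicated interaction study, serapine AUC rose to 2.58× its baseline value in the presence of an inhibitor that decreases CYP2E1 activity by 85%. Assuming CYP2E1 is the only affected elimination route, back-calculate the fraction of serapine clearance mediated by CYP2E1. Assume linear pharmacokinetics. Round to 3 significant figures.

0.720

Write x for the fraction cleared via CYP2E1. The observed AUC change means clearance fell to 1/2.58 = 0.3876 of baseline.
Setting x·0.15 + (1 − x) = 0.3876 and solving: x = (0.3876 − 1)/(0.15 − 1) = 0.720.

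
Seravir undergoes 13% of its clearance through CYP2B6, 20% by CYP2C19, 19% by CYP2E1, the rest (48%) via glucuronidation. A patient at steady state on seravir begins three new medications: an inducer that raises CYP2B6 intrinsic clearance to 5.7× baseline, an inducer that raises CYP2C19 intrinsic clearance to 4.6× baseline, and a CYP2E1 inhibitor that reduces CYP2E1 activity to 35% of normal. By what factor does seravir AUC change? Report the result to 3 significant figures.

The CYP2B6 pathway (13% of clearance) rises to 5.7× activity: 0.13 × 5.7 = 0.741.
The CYP2C19 pathway (20% of clearance) increases to 4.6× activity: 0.2 × 4.6 = 0.92.
The CYP2E1 pathway (19% of clearance) drops to 0.35× activity: 0.19 × 0.35 = 0.0665.
Non-CYP routes (48%) are unchanged.
CL_new/CL_old = 0.741 + 0.92 + 0.0665 + 0.48 = 2.2075.
Net AUC ratio = 1 / 2.2075 = 0.453.

0.453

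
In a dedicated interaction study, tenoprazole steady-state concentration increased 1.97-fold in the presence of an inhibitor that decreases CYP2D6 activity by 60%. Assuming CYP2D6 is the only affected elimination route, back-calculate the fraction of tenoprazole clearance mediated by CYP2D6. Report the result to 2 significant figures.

0.82

CL'/CL = 1 / 1.97 = 0.5076
0.4·fm + (1 − fm) = 0.5076
fm = (0.5076 − 1) / (0.4 − 1) = 0.82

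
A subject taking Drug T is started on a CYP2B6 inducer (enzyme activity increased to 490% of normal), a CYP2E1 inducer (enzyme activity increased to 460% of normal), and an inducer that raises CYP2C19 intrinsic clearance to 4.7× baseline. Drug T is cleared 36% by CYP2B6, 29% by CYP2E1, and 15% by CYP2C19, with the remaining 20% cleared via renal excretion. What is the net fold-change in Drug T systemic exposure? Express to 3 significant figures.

The CYP2B6 pathway (36% of clearance) rises to 4.9× activity: 0.36 × 4.9 = 1.764.
The CYP2E1 pathway (29% of clearance) is boosted to 4.6× activity: 0.29 × 4.6 = 1.334.
The CYP2C19 pathway (15% of clearance) rises to 4.7× activity: 0.15 × 4.7 = 0.705.
The remaining 20% of clearance is unaffected.
New clearance relative to baseline: 1.764 + 1.334 + 0.705 + 0.2 = 4.003.
Net systemic exposure ratio = 1 / 4.003 = 0.250.

0.250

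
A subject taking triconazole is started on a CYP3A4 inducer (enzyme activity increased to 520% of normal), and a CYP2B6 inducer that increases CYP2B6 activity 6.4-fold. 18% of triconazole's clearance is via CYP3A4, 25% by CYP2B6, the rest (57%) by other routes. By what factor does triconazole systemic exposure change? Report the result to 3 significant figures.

The CYP3A4 pathway (18% of clearance) is boosted to 5.2× activity: 0.18 × 5.2 = 0.936.
The CYP2B6 pathway (25% of clearance) increases to 6.4× activity: 0.25 × 6.4 = 1.6.
The remaining 57% of clearance is unaffected.
New clearance relative to baseline: 0.936 + 1.6 + 0.57 = 3.106.
Systemic exposure ∝ 1/CL: fold-change = 1 / 3.106 = 0.322.

0.322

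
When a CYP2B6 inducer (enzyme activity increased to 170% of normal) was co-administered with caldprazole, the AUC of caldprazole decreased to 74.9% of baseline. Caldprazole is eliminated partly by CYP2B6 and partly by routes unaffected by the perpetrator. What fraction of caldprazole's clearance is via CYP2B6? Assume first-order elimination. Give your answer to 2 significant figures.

Let fm be the CYP2B6 fraction. New clearance relative to baseline = fm × 1.7 + (1 − fm).
AUC ratio = 1 / (new CL fraction), so new CL fraction = 1 / 0.749 = 1.335.
fm × 1.7 + 1 − fm = 1.335  ⇒  fm × (1.7 − 1) = 0.3351  ⇒  fm = 0.48.

0.48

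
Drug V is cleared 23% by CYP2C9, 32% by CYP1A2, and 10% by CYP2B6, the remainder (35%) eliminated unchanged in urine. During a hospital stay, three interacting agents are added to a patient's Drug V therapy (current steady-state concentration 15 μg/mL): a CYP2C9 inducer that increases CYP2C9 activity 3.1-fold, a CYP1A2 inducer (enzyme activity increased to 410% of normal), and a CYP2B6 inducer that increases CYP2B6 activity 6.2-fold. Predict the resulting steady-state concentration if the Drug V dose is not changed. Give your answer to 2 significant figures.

The CYP2C9 pathway (23% of clearance) rises to 3.1× activity: 0.23 × 3.1 = 0.713.
The CYP1A2 pathway (32% of clearance) is boosted to 4.1× activity: 0.32 × 4.1 = 1.312.
The CYP2B6 pathway (10% of clearance) rises to 6.2× activity: 0.1 × 6.2 = 0.62.
Non-CYP routes (35%) are unchanged.
Relative clearance = 0.713 + 1.312 + 0.62 + 0.35 = 2.995.
Dividing the baseline by the relative clearance: 15 / 2.995 = 5.0 μg/mL.

5.0 μg/mL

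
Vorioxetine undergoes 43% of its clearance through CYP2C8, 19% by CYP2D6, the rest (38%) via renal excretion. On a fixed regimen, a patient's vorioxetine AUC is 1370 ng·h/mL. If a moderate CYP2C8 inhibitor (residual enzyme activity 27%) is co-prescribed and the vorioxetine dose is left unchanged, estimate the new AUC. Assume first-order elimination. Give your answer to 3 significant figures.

CYP2C8: 0.43 × 0.27 = 0.1161
CYP2D6: 0.19 (unchanged)
Other: 0.38 (unchanged)
New clearance relative to baseline: 0.1161 + 0.19 + 0.38 = 0.6861.
New AUC = baseline ÷ relative clearance = 1370 / 0.6861 = 2.00 × 10³ ng·h/mL.

2.00 × 10³ ng·h/mL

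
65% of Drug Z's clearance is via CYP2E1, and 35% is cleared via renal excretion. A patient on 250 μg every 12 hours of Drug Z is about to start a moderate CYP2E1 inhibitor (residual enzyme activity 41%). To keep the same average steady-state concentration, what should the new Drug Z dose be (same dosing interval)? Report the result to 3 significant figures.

154 μg

The CYP2E1 pathway (65% of clearance) drops to 0.41× activity: 0.65 × 0.41 = 0.2665.
Non-CYP routes (35%) are unchanged.
CL_new/CL_old = 0.2665 + 0.35 = 0.6165.
Exposure is unchanged when dose changes in proportion to clearance. New dose = 250 μg × 0.6165 = 154 μg.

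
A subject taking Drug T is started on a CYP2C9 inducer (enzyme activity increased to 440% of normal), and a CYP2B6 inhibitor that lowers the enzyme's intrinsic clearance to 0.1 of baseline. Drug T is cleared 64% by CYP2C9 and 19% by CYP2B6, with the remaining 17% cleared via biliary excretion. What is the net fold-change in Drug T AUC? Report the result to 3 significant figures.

0.333

The CYP2C9 pathway (64% of clearance) rises to 4.4× activity: 0.64 × 4.4 = 2.816.
The CYP2B6 pathway (19% of clearance) drops to 0.1× activity: 0.19 × 0.1 = 0.019.
The remaining 17% of clearance is unaffected.
Relative clearance = 2.816 + 0.019 + 0.17 = 3.005.
Because AUC varies inversely with clearance, the combined effect is 1 / 3.005 = 0.333.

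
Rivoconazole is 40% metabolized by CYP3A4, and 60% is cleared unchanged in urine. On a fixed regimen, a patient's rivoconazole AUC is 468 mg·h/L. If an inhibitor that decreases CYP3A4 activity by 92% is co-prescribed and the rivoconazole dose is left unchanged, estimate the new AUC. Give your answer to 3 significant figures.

741 mg·h/L

The CYP3A4 pathway (40% of clearance) falls to 0.08× activity: 0.4 × 0.08 = 0.032.
The remaining 60% of clearance is unaffected.
Relative clearance = 0.032 + 0.6 = 0.632.
With dosing unchanged, AUC scales as 1/CL: 468 / 0.632 = 741 mg·h/L.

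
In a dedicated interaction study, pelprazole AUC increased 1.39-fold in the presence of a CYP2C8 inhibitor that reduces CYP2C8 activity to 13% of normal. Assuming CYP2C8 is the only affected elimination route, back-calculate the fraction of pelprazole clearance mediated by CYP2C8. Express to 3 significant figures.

0.323

Let x = fm,CYP2C8. Because AUC ∝ 1/CL, relative clearance fell to 1/1.39 = 0.7194.
Only the CYP2C8 route changed, so 0.7194 = x·0.13 + (1 − x), giving x = 0.323.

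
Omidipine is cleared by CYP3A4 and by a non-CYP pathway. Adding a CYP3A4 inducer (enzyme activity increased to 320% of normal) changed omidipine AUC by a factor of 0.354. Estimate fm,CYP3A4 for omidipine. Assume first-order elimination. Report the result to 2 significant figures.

Call the CYP3A4 fraction fm. After the interaction, CL_new/CL_old = fm × 3.2 + (1 − fm).
AUC ratio = 1 / (new CL fraction), so new CL fraction = 1 / 0.354 = 2.825.
fm × 3.2 + 1 − fm = 2.825  ⇒  fm × (3.2 − 1) = 1.825  ⇒  fm = 0.83.

0.83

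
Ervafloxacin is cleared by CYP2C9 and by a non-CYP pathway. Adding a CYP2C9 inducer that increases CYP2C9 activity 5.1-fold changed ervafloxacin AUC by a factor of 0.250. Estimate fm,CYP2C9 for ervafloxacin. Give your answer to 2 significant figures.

0.73

Write x for the fraction cleared via CYP2C9. The observed AUC change means clearance rose to 1/0.250 = 4 of baseline.
Only the CYP2C9 route changed, so 4 = x·5.1 + (1 − x), giving x = 0.73.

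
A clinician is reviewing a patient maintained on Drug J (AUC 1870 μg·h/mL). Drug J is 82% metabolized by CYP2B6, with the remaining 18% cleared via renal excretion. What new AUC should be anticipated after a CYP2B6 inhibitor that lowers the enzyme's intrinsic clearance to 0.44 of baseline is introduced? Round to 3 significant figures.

The CYP2B6 pathway (82% of clearance) drops to 0.44× activity: 0.82 × 0.44 = 0.3608.
Non-CYP routes (18%) are unchanged.
Relative clearance = 0.3608 + 0.18 = 0.5408.
New AUC = baseline ÷ relative clearance = 1870 / 0.5408 = 3.46 × 10³ μg·h/mL.

3.46 × 10³ μg·h/mL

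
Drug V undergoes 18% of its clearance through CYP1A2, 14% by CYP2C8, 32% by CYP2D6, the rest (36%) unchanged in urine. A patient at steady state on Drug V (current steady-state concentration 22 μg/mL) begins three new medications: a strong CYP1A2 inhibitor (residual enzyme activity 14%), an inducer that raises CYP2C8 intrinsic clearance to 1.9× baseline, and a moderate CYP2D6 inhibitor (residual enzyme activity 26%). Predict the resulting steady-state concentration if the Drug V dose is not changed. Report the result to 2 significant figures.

30 μg/mL

The CYP1A2 pathway (18% of clearance) falls to 0.14× activity: 0.18 × 0.14 = 0.0252.
The CYP2C8 pathway (14% of clearance) increases to 1.9× activity: 0.14 × 1.9 = 0.266.
The CYP2D6 pathway (32% of clearance) drops to 0.26× activity: 0.32 × 0.26 = 0.0832.
The remaining 36% of clearance is unaffected.
New clearance relative to baseline: 0.0252 + 0.266 + 0.0832 + 0.36 = 0.7344.
Steady-state concentration ∝ 1/CL: new value = 22 / 0.7344 = 30 μg/mL.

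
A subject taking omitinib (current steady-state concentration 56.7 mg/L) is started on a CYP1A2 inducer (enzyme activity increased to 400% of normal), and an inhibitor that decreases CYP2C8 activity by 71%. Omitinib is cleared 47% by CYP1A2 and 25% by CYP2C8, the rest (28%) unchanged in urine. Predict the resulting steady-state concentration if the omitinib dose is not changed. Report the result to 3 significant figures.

The CYP1A2 pathway (47% of clearance) rises to 4× activity: 0.47 × 4 = 1.88.
The CYP2C8 pathway (25% of clearance) falls to 0.29× activity: 0.25 × 0.29 = 0.0725.
The remaining 28% of clearance is unaffected.
New clearance relative to baseline: 1.88 + 0.0725 + 0.28 = 2.2325.
Dividing the baseline by the relative clearance: 56.7 / 2.2325 = 25.4 mg/L.

25.4 mg/L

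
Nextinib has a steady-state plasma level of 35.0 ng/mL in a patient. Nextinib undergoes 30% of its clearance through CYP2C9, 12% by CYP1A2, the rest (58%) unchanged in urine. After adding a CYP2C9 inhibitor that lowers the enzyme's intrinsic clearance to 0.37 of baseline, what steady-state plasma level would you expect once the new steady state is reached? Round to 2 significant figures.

43 ng/mL

The CYP2C9 pathway (30% of clearance) is reduced to 0.37× activity: 0.3 × 0.37 = 0.111.
CYP1A2 (12%) and the residual 58% are unaffected.
Relative clearance = 0.111 + 0.12 + 0.58 = 0.811.
New steady-state plasma level = baseline ÷ relative clearance = 35.0 / 0.811 = 43 ng/mL.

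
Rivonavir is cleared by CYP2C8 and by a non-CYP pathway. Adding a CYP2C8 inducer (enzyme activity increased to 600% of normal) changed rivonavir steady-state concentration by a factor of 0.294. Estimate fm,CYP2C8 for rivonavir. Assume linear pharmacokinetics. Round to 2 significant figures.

0.48

Write x for the fraction cleared via CYP2C8. The observed steady-state concentration change means clearance rose to 1/0.294 = 3.401 of baseline.
Setting x·6 + (1 − x) = 3.401 and solving: x = (3.401 − 1)/(6 − 1) = 0.48.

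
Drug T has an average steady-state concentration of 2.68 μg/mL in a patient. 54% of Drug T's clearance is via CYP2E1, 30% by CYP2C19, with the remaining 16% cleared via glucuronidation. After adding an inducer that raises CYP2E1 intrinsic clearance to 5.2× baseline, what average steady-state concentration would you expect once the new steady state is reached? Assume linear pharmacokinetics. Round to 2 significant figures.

The CYP2E1 pathway (54% of clearance) increases to 5.2× activity: 0.54 × 5.2 = 2.808.
CYP2C19 (30%) and the residual 16% are unaffected.
New clearance relative to baseline: 2.808 + 0.3 + 0.16 = 3.268.
New average steady-state concentration = baseline ÷ relative clearance = 2.68 / 3.268 = 0.82 μg/mL.

0.82 μg/mL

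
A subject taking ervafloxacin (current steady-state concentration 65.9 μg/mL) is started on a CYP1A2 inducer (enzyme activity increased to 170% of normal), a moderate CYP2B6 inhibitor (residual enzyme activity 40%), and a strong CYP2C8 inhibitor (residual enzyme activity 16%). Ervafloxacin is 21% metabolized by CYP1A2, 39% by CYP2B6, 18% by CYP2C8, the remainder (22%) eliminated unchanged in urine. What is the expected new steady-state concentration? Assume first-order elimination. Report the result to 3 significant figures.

86.5 μg/mL

CYP1A2: 0.21 × 1.7 = 0.357
CYP2B6: 0.39 × 0.4 = 0.156
CYP2C8: 0.18 × 0.16 = 0.0288
Other: 0.22 (unchanged)
CL_new/CL_old = 0.357 + 0.156 + 0.0288 + 0.22 = 0.7618.
Steady-state concentration ∝ 1/CL: new value = 65.9 / 0.7618 = 86.5 μg/mL.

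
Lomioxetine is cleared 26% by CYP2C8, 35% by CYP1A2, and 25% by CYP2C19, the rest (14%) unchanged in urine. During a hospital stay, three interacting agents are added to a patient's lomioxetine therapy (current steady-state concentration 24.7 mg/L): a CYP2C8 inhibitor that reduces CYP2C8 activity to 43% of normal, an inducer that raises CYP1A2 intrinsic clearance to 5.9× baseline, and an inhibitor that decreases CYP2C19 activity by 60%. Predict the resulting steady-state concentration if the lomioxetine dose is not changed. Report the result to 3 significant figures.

10.2 mg/L

The CYP2C8 pathway (26% of clearance) is reduced to 0.43× activity: 0.26 × 0.43 = 0.1118.
The CYP1A2 pathway (35% of clearance) increases to 5.9× activity: 0.35 × 5.9 = 2.065.
The CYP2C19 pathway (25% of clearance) is reduced to 0.4× activity: 0.25 × 0.4 = 0.1.
The remaining 14% of clearance is unaffected.
New clearance relative to baseline: 0.1118 + 2.065 + 0.1 + 0.14 = 2.4168.
Steady-state concentration ∝ 1/CL: new value = 24.7 / 2.4168 = 10.2 mg/L.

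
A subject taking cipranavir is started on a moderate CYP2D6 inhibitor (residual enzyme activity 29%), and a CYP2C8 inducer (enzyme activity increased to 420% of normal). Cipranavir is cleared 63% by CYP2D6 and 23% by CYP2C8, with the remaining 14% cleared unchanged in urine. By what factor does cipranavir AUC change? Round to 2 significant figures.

CYP2D6: 0.63 × 0.29 = 0.1827
CYP2C8: 0.23 × 4.2 = 0.966
Other: 0.14 (unchanged)
CL_new/CL_old = 0.1827 + 0.966 + 0.14 = 1.2887.
AUC ∝ 1/CL: fold-change = 1 / 1.2887 = 0.78.

0.78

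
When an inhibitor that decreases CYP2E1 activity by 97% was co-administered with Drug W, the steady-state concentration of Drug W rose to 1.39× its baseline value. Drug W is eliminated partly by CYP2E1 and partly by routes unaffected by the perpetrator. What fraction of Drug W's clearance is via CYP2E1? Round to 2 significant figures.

CL'/CL = 1 / 1.39 = 0.7194
0.03·fm + (1 − fm) = 0.7194
fm = (0.7194 − 1) / (0.03 − 1) = 0.29

0.29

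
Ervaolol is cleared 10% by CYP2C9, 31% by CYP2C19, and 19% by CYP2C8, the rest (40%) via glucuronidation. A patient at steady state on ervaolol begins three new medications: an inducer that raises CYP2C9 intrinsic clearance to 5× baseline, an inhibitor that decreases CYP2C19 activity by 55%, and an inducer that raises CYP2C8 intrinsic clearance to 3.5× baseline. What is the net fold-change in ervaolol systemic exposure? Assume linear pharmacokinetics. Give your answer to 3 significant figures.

The CYP2C9 pathway (10% of clearance) increases to 5× activity: 0.1 × 5 = 0.5.
The CYP2C19 pathway (31% of clearance) is reduced to 0.45× activity: 0.31 × 0.45 = 0.1395.
The CYP2C8 pathway (19% of clearance) rises to 3.5× activity: 0.19 × 3.5 = 0.665.
The remaining 40% of clearance is unaffected.
New clearance relative to baseline: 0.5 + 0.1395 + 0.665 + 0.4 = 1.7045.
Net systemic exposure ratio = 1 / 1.7045 = 0.587.

0.587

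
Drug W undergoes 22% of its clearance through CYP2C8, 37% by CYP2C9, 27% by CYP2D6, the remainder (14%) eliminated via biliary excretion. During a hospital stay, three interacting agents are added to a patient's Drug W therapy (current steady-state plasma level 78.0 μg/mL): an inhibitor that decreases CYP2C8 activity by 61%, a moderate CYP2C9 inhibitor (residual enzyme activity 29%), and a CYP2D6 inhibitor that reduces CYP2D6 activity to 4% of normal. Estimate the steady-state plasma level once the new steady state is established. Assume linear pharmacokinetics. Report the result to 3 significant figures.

227 μg/mL

CYP2C8: 0.22 × 0.39 = 0.0858
CYP2C9: 0.37 × 0.29 = 0.1073
CYP2D6: 0.27 × 0.04 = 0.0108
Other: 0.14 (unchanged)
Relative clearance = 0.0858 + 0.1073 + 0.0108 + 0.14 = 0.3439.
Steady-state plasma level ∝ 1/CL: new value = 78.0 / 0.3439 = 227 μg/mL.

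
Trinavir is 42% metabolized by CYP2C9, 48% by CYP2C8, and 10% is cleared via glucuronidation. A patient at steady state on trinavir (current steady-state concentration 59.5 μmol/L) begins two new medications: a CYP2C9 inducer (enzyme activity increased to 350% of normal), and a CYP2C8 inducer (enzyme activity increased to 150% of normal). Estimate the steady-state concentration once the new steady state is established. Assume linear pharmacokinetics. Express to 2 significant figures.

26 μmol/L

CYP2C9: 0.42 × 3.5 = 1.47
CYP2C8: 0.48 × 1.5 = 0.72
Other: 0.1 (unchanged)
CL_new/CL_old = 1.47 + 0.72 + 0.1 = 2.29.
Dividing the baseline by the relative clearance: 59.5 / 2.29 = 26 μmol/L.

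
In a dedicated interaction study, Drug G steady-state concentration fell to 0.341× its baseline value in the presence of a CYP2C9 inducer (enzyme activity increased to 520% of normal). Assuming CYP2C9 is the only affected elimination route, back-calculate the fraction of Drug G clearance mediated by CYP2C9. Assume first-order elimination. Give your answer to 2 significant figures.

0.46

CL'/CL = 1 / 0.341 = 2.933
5.2·fm + (1 − fm) = 2.933
fm = (2.933 − 1) / (5.2 − 1) = 0.46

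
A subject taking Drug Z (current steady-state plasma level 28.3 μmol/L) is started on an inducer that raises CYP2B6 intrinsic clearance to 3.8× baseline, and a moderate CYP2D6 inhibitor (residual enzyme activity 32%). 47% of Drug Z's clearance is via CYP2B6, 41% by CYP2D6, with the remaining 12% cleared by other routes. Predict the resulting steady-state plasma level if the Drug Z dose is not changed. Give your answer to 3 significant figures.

The CYP2B6 pathway (47% of clearance) is boosted to 3.8× activity: 0.47 × 3.8 = 1.786.
The CYP2D6 pathway (41% of clearance) falls to 0.32× activity: 0.41 × 0.32 = 0.1312.
Non-CYP routes (12%) are unchanged.
Relative clearance = 1.786 + 0.1312 + 0.12 = 2.0372.
New steady-state plasma level = 28.3 / 2.0372 = 13.9 μmol/L (concentration scales inversely with clearance).

13.9 μmol/L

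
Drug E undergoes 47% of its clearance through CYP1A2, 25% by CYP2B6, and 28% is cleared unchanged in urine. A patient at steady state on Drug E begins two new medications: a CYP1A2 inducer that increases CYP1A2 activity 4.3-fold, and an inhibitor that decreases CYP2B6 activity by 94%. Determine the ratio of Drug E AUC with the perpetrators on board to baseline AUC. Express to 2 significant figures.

0.43

The CYP1A2 pathway (47% of clearance) rises to 4.3× activity: 0.47 × 4.3 = 2.021.
The CYP2B6 pathway (25% of clearance) is reduced to 0.06× activity: 0.25 × 0.06 = 0.015.
The remaining 28% of clearance is unaffected.
New clearance relative to baseline: 2.021 + 0.015 + 0.28 = 2.316.
Because AUC varies inversely with clearance, the combined effect is 1 / 2.316 = 0.43.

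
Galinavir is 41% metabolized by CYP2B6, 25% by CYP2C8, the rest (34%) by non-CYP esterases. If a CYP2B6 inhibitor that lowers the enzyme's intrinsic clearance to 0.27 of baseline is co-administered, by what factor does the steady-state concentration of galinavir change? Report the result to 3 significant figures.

1.43

CYP2B6: 0.41 × 0.27 = 0.1107
CYP2C8: 0.25 (unchanged)
Other: 0.34 (unchanged)
Relative clearance = 0.1107 + 0.25 + 0.34 = 0.7007.
Steady-state concentration is inversely proportional to clearance, so the fold-change is 1 / 0.7007 = 1.43.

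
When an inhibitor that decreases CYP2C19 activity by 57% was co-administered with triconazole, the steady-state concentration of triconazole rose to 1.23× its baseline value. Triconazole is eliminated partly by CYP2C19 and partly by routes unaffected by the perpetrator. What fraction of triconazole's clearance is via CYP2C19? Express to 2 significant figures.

Let x = fm,CYP2C19. Because steady-state concentration ∝ 1/CL, relative clearance fell to 1/1.23 = 0.813.
Setting x·0.43 + (1 − x) = 0.813 and solving: x = (0.813 − 1)/(0.43 − 1) = 0.33.

0.33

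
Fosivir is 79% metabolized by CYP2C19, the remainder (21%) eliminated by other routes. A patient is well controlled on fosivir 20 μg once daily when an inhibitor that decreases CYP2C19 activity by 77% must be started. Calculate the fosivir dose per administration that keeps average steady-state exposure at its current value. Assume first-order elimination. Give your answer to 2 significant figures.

The CYP2C19 pathway (79% of clearance) falls to 0.23× activity: 0.79 × 0.23 = 0.1817.
Non-CYP routes (21%) are unchanged.
New clearance relative to baseline: 0.1817 + 0.21 = 0.3917.
To maintain the same steady-state level, dose must scale with clearance: new dose = 20 × 0.3917 = 7.8 μg.

7.8 μg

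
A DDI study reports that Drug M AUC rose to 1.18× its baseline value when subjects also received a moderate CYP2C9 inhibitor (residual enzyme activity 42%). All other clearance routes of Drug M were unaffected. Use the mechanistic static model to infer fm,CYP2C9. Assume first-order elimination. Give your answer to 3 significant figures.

0.263

Call the CYP2C9 fraction fm. After the interaction, CL_new/CL_old = fm × 0.42 + (1 − fm).
AUC ratio = 1 / (new CL fraction), so new CL fraction = 1 / 1.18 = 0.8475.
fm × 0.42 + 1 − fm = 0.8475  ⇒  fm × (0.42 − 1) = −0.1525  ⇒  fm = 0.263.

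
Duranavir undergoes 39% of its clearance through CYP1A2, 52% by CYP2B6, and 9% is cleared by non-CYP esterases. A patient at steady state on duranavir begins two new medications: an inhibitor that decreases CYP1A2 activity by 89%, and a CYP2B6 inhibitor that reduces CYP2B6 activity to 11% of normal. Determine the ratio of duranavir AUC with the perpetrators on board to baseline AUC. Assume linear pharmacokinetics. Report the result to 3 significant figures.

5.26

CYP1A2: 0.39 × 0.11 = 0.0429
CYP2B6: 0.52 × 0.11 = 0.0572
Other: 0.09 (unchanged)
Relative clearance = 0.0429 + 0.0572 + 0.09 = 0.1901.
Net AUC ratio = 1 / 0.1901 = 5.26.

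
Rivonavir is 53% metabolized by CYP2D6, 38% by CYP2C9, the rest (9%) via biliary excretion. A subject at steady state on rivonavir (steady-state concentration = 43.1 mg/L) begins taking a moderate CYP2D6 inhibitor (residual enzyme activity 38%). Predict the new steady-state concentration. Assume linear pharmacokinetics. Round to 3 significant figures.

64.2 mg/L

CYP2D6: 0.53 × 0.38 = 0.2014
CYP2C9: 0.38 (unchanged)
Other: 0.09 (unchanged)
New clearance relative to baseline: 0.2014 + 0.38 + 0.09 = 0.6714.
Steady-state concentration ∝ 1/CL, so new value = 43.1 / 0.6714 = 64.2 mg/L.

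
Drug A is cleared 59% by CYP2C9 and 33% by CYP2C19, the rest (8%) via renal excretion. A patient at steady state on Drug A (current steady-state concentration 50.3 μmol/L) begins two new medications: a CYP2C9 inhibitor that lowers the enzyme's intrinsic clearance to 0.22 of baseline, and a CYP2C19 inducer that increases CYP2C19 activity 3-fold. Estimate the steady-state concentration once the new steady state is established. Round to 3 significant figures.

The CYP2C9 pathway (59% of clearance) is reduced to 0.22× activity: 0.59 × 0.22 = 0.1298.
The CYP2C19 pathway (33% of clearance) rises to 3× activity: 0.33 × 3 = 0.99.
Non-CYP routes (8%) are unchanged.
Relative clearance = 0.1298 + 0.99 + 0.08 = 1.1998.
New steady-state concentration = 50.3 / 1.1998 = 41.9 μmol/L (concentration scales inversely with clearance).

41.9 μmol/L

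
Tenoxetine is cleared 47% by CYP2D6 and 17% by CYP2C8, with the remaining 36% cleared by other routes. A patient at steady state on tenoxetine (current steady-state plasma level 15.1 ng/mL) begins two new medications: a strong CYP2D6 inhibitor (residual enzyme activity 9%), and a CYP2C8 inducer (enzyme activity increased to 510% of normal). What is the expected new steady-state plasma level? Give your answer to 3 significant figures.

11.9 ng/mL

CYP2D6: 0.47 × 0.09 = 0.0423
CYP2C8: 0.17 × 5.1 = 0.867
Other: 0.36 (unchanged)
CL_new/CL_old = 0.0423 + 0.867 + 0.36 = 1.2693.
Steady-state plasma level ∝ 1/CL: new value = 15.1 / 1.2693 = 11.9 ng/mL.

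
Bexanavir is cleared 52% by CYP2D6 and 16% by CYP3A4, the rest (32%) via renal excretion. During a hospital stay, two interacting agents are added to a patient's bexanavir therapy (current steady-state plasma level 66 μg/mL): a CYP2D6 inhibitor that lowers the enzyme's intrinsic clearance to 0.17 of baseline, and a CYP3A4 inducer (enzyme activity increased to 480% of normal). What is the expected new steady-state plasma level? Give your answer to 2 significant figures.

The CYP2D6 pathway (52% of clearance) is reduced to 0.17× activity: 0.52 × 0.17 = 0.0884.
The CYP3A4 pathway (16% of clearance) rises to 4.8× activity: 0.16 × 4.8 = 0.768.
Non-CYP routes (32%) are unchanged.
CL_new/CL_old = 0.0884 + 0.768 + 0.32 = 1.1764.
New steady-state plasma level = 66 / 1.1764 = 56 μg/mL (concentration scales inversely with clearance).

56 μg/mL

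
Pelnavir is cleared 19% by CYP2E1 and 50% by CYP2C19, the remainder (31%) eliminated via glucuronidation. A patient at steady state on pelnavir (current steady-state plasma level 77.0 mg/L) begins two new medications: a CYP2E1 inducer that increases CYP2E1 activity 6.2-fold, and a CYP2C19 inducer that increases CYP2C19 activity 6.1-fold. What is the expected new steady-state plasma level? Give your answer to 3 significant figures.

17.0 mg/L

CYP2E1: 0.19 × 6.2 = 1.178
CYP2C19: 0.5 × 6.1 = 3.05
Other: 0.31 (unchanged)
CL_new/CL_old = 1.178 + 3.05 + 0.31 = 4.538.
Steady-state plasma level ∝ 1/CL: new value = 77.0 / 4.538 = 17.0 mg/L.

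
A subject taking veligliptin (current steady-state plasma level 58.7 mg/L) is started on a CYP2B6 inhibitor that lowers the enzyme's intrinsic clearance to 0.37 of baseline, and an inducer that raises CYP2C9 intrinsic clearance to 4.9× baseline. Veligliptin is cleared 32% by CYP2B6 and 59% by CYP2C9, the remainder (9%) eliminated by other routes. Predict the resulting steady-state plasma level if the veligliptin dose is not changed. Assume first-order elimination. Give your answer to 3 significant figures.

The CYP2B6 pathway (32% of clearance) falls to 0.37× activity: 0.32 × 0.37 = 0.1184.
The CYP2C9 pathway (59% of clearance) rises to 4.9× activity: 0.59 × 4.9 = 2.891.
The remaining 9% of clearance is unaffected.
CL_new/CL_old = 0.1184 + 2.891 + 0.09 = 3.0994.
New steady-state plasma level = 58.7 / 3.0994 = 18.9 mg/L (concentration scales inversely with clearance).

18.9 mg/L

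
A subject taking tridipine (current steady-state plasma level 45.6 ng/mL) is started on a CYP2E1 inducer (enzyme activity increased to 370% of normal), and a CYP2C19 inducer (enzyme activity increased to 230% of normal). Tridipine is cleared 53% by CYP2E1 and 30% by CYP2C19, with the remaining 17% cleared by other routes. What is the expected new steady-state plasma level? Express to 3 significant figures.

The CYP2E1 pathway (53% of clearance) increases to 3.7× activity: 0.53 × 3.7 = 1.961.
The CYP2C19 pathway (30% of clearance) rises to 2.3× activity: 0.3 × 2.3 = 0.69.
The remaining 17% of clearance is unaffected.
Relative clearance = 1.961 + 0.69 + 0.17 = 2.821.
Steady-state plasma level ∝ 1/CL: new value = 45.6 / 2.821 = 16.2 ng/mL.

16.2 ng/mL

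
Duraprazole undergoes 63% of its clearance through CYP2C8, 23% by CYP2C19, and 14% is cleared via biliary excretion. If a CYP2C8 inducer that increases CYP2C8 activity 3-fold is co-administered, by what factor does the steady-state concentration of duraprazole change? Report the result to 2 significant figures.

The CYP2C8 pathway (63% of clearance) increases to 3× activity: 0.63 × 3 = 1.89.
CYP2C19 (23%) and the residual 14% are unaffected.
New clearance relative to baseline: 1.89 + 0.23 + 0.14 = 2.26.
Steady-state concentration ratio = CL_old/CL_new = 1 / 2.26 = 0.44.

0.44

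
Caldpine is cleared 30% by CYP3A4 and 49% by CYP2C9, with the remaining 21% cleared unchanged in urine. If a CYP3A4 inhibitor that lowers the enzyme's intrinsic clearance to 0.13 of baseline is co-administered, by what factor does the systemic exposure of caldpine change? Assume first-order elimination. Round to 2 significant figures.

1.4

The CYP3A4 pathway (30% of clearance) is reduced to 0.13× activity: 0.3 × 0.13 = 0.039.
CYP2C9 (49%) and the residual 21% are unaffected.
Relative clearance = 0.039 + 0.49 + 0.21 = 0.739.
Since systemic exposure ∝ 1/CL, the ratio is 1 / 0.739 = 1.4.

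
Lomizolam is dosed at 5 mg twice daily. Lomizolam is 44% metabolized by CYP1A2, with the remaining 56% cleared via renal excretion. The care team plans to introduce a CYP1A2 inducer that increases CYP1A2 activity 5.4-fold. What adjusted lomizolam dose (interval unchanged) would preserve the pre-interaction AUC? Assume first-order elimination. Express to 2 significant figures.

15 mg

The CYP1A2 pathway (44% of clearance) increases to 5.4× activity: 0.44 × 5.4 = 2.376.
Non-CYP routes (56%) are unchanged.
CL_new/CL_old = 2.376 + 0.56 = 2.936.
Exposure is unchanged when dose changes in proportion to clearance. New dose = 5 mg × 2.936 = 15 mg.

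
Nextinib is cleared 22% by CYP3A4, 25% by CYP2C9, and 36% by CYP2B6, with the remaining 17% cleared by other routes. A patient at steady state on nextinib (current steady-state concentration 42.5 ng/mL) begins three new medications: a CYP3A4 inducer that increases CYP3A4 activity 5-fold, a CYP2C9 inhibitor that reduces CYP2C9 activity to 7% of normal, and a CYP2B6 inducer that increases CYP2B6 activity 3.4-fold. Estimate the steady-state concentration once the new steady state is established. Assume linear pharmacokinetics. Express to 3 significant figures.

16.9 ng/mL

The CYP3A4 pathway (22% of clearance) is boosted to 5× activity: 0.22 × 5 = 1.1.
The CYP2C9 pathway (25% of clearance) drops to 0.07× activity: 0.25 × 0.07 = 0.0175.
The CYP2B6 pathway (36% of clearance) increases to 3.4× activity: 0.36 × 3.4 = 1.224.
The remaining 17% of clearance is unaffected.
Relative clearance = 1.1 + 0.0175 + 1.224 + 0.17 = 2.5115.
Steady-state concentration ∝ 1/CL: new value = 42.5 / 2.5115 = 16.9 ng/mL.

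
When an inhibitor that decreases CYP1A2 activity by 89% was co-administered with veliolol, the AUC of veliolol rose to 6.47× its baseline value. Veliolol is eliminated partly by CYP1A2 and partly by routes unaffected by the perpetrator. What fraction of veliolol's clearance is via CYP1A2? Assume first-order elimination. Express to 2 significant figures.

0.95

Let x = fm,CYP1A2. Because AUC ∝ 1/CL, relative clearance fell to 1/6.47 = 0.1546.
Setting x·0.11 + (1 − x) = 0.1546 and solving: x = (0.1546 − 1)/(0.11 − 1) = 0.95.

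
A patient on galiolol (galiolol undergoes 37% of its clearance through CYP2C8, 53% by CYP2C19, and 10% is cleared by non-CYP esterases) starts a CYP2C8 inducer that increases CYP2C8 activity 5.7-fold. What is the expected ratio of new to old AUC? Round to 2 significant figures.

CYP2C8: 0.37 × 5.7 = 2.109
CYP2C19: 0.53 (unchanged)
Other: 0.1 (unchanged)
CL_new/CL_old = 2.109 + 0.53 + 0.1 = 2.739.
Since AUC ∝ 1/CL, the ratio is 1 / 2.739 = 0.37.

0.37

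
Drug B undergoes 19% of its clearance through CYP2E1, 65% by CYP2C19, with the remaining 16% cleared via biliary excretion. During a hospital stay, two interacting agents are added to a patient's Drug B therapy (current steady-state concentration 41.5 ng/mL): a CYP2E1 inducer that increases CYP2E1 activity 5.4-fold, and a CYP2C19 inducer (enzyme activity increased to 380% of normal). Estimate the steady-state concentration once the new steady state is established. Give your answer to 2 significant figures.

11 ng/mL

The CYP2E1 pathway (19% of clearance) increases to 5.4× activity: 0.19 × 5.4 = 1.026.
The CYP2C19 pathway (65% of clearance) rises to 3.8× activity: 0.65 × 3.8 = 2.47.
The remaining 16% of clearance is unaffected.
New clearance relative to baseline: 1.026 + 2.47 + 0.16 = 3.656.
New steady-state concentration = 41.5 / 3.656 = 11 ng/mL (concentration scales inversely with clearance).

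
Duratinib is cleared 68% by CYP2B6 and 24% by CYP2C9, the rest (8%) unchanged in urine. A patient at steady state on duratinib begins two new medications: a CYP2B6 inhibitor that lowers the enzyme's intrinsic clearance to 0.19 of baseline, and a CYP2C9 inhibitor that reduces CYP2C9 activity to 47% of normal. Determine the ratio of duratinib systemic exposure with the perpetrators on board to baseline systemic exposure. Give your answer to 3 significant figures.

The CYP2B6 pathway (68% of clearance) is reduced to 0.19× activity: 0.68 × 0.19 = 0.1292.
The CYP2C9 pathway (24% of clearance) falls to 0.47× activity: 0.24 × 0.47 = 0.1128.
Non-CYP routes (8%) are unchanged.
New clearance relative to baseline: 0.1292 + 0.1128 + 0.08 = 0.322.
Net systemic exposure ratio = 1 / 0.322 = 3.11.

3.11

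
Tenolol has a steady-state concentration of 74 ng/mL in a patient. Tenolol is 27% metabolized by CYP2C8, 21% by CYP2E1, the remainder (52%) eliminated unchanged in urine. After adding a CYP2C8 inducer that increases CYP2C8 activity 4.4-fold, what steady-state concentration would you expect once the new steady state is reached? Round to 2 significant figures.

CYP2C8: 0.27 × 4.4 = 1.188
CYP2E1: 0.21 (unchanged)
Other: 0.52 (unchanged)
Relative clearance = 1.188 + 0.21 + 0.52 = 1.918.
With dosing unchanged, steady-state concentration scales as 1/CL: 74 / 1.918 = 39 ng/mL.

39 ng/mL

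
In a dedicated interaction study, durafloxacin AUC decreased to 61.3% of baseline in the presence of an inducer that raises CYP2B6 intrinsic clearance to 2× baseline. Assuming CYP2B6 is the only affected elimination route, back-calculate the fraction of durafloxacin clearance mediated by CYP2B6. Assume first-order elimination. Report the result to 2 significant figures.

Write x for the fraction cleared via CYP2B6. The observed AUC change means clearance rose to 1/0.613 = 1.631 of baseline.
Setting x·2 + (1 − x) = 1.631 and solving: x = (1.631 − 1)/(2 − 1) = 0.63.

0.63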